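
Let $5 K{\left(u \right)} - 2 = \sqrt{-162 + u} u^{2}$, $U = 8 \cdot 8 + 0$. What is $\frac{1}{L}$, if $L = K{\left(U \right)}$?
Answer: $\frac{5}{822083586} - \frac{35840 i \sqrt{2}}{411041793} \approx 6.0821 \cdot 10^{-9} - 0.00012331 i$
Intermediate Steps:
$U = 64$ ($U = 64 + 0 = 64$)
$K{\left(u \right)} = \frac{2}{5} + \frac{u^{2} \sqrt{-162 + u}}{5}$ ($K{\left(u \right)} = \frac{2}{5} + \frac{\sqrt{-162 + u} u^{2}}{5} = \frac{2}{5} + \frac{u^{2} \sqrt{-162 + u}}{5}$)
$L = \frac{2}{5} + \frac{28672 i \sqrt{2}}{5}$ ($L = \frac{2}{5} + \frac{64^{2} \sqrt{-162 + 64}}{5} = \frac{2}{5} + \frac{1}{5} \cdot 4096 \sqrt{-98} = \frac{2}{5} + \frac{1}{5} \cdot 4096 \cdot 7 i \sqrt{2} = \frac{2}{5} + \frac{28672 i \sqrt{2}}{5} \approx 0.4 + 8109.7 i$)
$\frac{1}{L} = \frac{1}{\frac{2}{5} + \frac{28672 i \sqrt{2}}{5}}$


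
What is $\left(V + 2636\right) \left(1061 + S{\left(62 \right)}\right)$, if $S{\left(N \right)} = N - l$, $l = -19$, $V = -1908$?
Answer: $831376$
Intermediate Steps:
$S{\left(N \right)} = 19 + N$ ($S{\left(N \right)} = N - -19 = N + 19 = 19 + N$)
$\left(V + 2636\right) \left(1061 + S{\left(62 \right)}\right) = \left(-1908 + 2636\right) \left(1061 + \left(19 + 62\right)\right) = 728 \left(1061 + 81\right) = 728 \cdot 1142 = 831376$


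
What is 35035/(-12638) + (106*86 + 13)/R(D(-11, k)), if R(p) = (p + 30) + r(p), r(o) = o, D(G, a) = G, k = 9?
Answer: 57546011/50552 ≈ 1138.4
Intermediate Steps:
R(p) = 30 + 2*p (R(p) = (p + 30) + p = (30 + p) + p = 30 + 2*p)
35035/(-12638) + (106*86 + 13)/R(D(-11, k)) = 35035/(-12638) + (106*86 + 13)/(30 + 2*(-11)) = 35035*(-1/12638) + (9116 + 13)/(30 - 22) = -35035/12638 + 9129/8 = 57546011/50552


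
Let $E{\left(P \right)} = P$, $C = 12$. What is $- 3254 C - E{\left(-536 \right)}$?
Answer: $-38512$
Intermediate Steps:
$- 3254 C - E{\left(-536 \right)} = \left(-3254\right) 12 - -536 = -39048 + 536 = -38512$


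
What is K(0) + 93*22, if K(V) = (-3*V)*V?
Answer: 2046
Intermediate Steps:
K(V) = -3*V²
K(0) + 93*22 = -3*0² + 93*22 = -3*0 + 2046 = 0 + 2046 = 2046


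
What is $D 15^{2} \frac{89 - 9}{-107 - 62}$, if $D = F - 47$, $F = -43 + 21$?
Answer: $\frac{1242000}{169} \approx 7349.1$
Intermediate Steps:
$F = -22$
$D = -69$ ($D = -22 - 47 = -69$)
$D 15^{2} \frac{89 - 9}{-107 - 62} = - 69 \cdot 15^{2} \frac{89 - 9}{-107 - 62} = \left(-69\right) 225 \frac{80}{-169} = - 15525 \cdot 80 \left(- \frac{1}{169}\right) = \left(-15525\right) \left(- \frac{80}{169}\right) = \frac{1242000}{169}$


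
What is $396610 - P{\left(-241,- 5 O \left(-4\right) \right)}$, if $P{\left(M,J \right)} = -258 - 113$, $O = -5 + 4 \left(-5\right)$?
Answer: $396981$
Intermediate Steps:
$O = -25$ ($O = -5 - 20 = -25$)
$P{\left(M,J \right)} = -371$ ($P{\left(M,J \right)} = -258 - 113 = -371$)
$396610 - P{\left(-241,- 5 O \left(-4\right) \right)} = 396610 - -371 = 396610 + 371 = 396981$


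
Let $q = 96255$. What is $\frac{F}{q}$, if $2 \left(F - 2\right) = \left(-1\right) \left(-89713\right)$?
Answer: $\frac{89717}{192510} \approx 0.46604$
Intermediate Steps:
$F = \frac{89717}{2}$ ($F = 2 + \frac{\left(-1\right) \left(-89713\right)}{2} = 2 + \frac{1}{2} \cdot 89713 = 2 + \frac{89713}{2} = \frac{89717}{2} \approx 44859.0$)
$\frac{F}{q} = \frac{89717}{2 \cdot 96255} = \frac{89717}{2} \cdot \frac{1}{96255} = \frac{89717}{192510}$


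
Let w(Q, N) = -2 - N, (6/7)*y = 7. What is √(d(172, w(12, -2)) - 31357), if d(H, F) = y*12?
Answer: I*√31259 ≈ 176.8*I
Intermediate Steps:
y = 49/6 (y = (7/6)*7 = 49/6 ≈ 8.1667)
d(H, F) = 98 (d(H, F) = (49/6)*12 = 98)
√(d(172, w(12, -2)) - 31357) = √(98 - 31357) = √(-31259) = I*√31259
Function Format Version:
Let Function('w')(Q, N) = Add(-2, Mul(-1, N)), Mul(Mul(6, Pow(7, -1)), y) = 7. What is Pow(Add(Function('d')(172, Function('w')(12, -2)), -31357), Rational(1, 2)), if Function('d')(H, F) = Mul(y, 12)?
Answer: Mul(I, Pow(31259, Rational(1, 2))) ≈ Mul(176.80, I)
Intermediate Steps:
y = Rational(49, 6) (y = Mul(Rational(7, 6), 7) = Rational(49, 6) ≈ 8.1667)
Function('d')(H, F) = 98 (Function('d')(H, F) = Mul(Rational(49, 6), 12) = 98)
Pow(Add(Function('d')(172, Function('w')(12, -2)), -31357), Rational(1, 2)) = Pow(Add(98, -31357), Rational(1, 2)) = Pow(-31259, Rational(1, 2)) = Mul(I, Pow(31259, Rational(1, 2)))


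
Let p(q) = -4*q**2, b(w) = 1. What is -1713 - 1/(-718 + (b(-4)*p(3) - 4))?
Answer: -1298453/758 ≈ -1713.0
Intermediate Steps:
-1713 - 1/(-718 + (b(-4)*p(3) - 4)) = -1713 - 1/(-718 + (1*(-4*3**2) - 4)) = -1713 - 1/(-718 + (1*(-4*9) - 4)) = -1713 - 1/(-718 + (1*(-36) - 4)) = -1713 - 1/(-718 + (-36 - 4)) = -1713 - 1/(-718 - 40) = -1713 - 1/(-758) = -1713 - 1*(-1/758) = -1713 + 1/758 = -1298453/758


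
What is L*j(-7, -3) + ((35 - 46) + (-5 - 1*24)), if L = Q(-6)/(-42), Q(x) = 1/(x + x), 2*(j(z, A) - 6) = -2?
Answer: -20155/504 ≈ -39.990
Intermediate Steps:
j(z, A) = 5 (j(z, A) = 6 + (½)*(-2) = 6 - 1 = 5)
Q(x) = 1/(2*x)
L = 1/504 (L = ((½)/(-6))/(-42) = ((½)*(-⅙))*(-1/42) = -1/12*(-1/42) = 1/504 ≈ 0.0019841)
L*j(-7, -3) + ((35 - 46) + (-5 - 1*24)) = (1/504)*5 + ((35 - 46) + (-5 - 1*24)) = 5/504 + (-11 + (-5 - 24)) = 5/504 + (-11 - 29) = 5/504 - 40 = -20155/504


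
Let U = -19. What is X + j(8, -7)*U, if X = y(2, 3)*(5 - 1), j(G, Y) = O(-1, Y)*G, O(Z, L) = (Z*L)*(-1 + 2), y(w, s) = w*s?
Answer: -1040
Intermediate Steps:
y(w, s) = s*w
O(Z, L) = L*Z (O(Z, L) = (L*Z)*1 = L*Z)
j(G, Y) = -G*Y (j(G, Y) = (Y*(-1))*G = (-Y)*G = -G*Y)
X = 24 (X = (3*2)*(5 - 1) = 6*4 = 24)
X + j(8, -7)*U = 24 - 1*8*(-7)*(-19) = 24 + 56*(-19) = 24 - 1064 = -1040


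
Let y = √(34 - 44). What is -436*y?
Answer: -436*I*√10 ≈ -1378.8*I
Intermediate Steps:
y = I*√10 (y = √(-10) = I*√10 ≈ 3.1623*I)
-436*y = -436*I*√10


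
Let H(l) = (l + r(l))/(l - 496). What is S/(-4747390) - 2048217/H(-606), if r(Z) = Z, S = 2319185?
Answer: -89295863122104/47948639 ≈ -1.8623e+6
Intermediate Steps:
H(l) = 2*l/(-496 + l) (H(l) = (l + l)/(l - 496) = (2*l)/(-496 + l) = 2*l/(-496 + l))
S/(-4747390) - 2048217/H(-606) = 2319185/(-4747390) - 2048217/(2*(-606)/(-496 - 606)) = 2319185*(-1/4747390) - 2048217/(2*(-606)/(-1102)) = -463837/949478 - 2048217/(2*(-606)*(-1/1102)) = -463837/949478 - 2048217/606/551 = -463837/949478 - 2048217*551/606 = -463837/949478 - 376189189/202 = -89295863122104/47948639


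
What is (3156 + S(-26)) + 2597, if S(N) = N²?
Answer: 6429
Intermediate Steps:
(3156 + S(-26)) + 2597 = (3156 + (-26)²) + 2597 = (3156 + 676) + 2597 = 3832 + 2597 = 6429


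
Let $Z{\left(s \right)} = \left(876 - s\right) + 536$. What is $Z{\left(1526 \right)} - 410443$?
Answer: $-410557$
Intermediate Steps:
$Z{\left(s \right)} = 1412 - s$
$Z{\left(1526 \right)} - 410443 = \left(1412 - 1526\right) - 410443 = -114 - 410443 = -410557$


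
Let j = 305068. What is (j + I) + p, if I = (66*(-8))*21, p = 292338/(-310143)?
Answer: 30391848934/103381 ≈ 2.9398e+5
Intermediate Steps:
p = -97446/103381 (p = 292338*(-1/310143) = -97446/103381 ≈ -0.94259)
I = -11088 (I = -528*21 = -11088)
(j + I) + p = (305068 - 11088) - 97446/103381 = 293980 - 97446/103381 = 30391848934/103381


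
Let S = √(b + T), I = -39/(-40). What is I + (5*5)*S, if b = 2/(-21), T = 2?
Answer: 39/40 + 50*√210/21 ≈ 35.478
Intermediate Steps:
I = 39/40 (I = -39*(-1/40) = 39/40 ≈ 0.97500)
b = -2/21 (b = 2*(-1/21) = -2/21 ≈ -0.095238)
S = 2*√210/21 (S = √(-2/21 + 2) = √(40/21) = 2*√210/21 ≈ 1.3801)
I + (5*5)*S = 39/40 + (5*5)*(2*√210/21) = 39/40 + 25*(2*√210/21) = 39/40 + 50*√210/21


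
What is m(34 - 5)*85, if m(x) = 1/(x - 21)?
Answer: 85/8 ≈ 10.625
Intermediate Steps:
m(x) = 1/(-21 + x)
m(34 - 5)*85 = 85/(-21 + (34 - 5)) = 85/(-21 + 29) = 85/8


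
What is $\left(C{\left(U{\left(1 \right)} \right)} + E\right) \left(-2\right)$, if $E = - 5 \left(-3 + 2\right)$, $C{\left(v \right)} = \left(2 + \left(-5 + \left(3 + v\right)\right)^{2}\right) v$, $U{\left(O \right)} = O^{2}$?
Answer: $-16$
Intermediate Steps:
$C{\left(v \right)} = v \left(2 + \left(-2 + v\right)^{2}\right)$ ($C{\left(v \right)} = \left(2 + \left(-2 + v\right)^{2}\right) v = v \left(2 + \left(-2 + v\right)^{2}\right)$)
$E = 5$ ($E = \left(-5\right) \left(-1\right) = 5$)
$\left(C{\left(U{\left(1 \right)} \right)} + E\right) \left(-2\right) = \left(1^{2} \left(2 + \left(-2 + 1^{2}\right)^{2}\right) + 5\right) \left(-2\right) = \left(1 \left(2 + \left(-2 + 1\right)^{2}\right) + 5\right) \left(-2\right) = \left(1 \left(2 + \left(-1\right)^{2}\right) + 5\right) \left(-2\right) = \left(1 \left(2 + 1\right) + 5\right) \left(-2\right) = \left(1 \cdot 3 + 5\right) \left(-2\right) = \left(3 + 5\right) \left(-2\right) = 8 \left(-2\right) = -16$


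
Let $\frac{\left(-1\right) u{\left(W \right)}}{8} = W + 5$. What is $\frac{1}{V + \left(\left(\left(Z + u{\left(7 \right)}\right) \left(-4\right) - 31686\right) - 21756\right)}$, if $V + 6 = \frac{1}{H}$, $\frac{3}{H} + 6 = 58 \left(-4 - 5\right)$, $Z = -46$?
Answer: $- \frac{1}{53056} \approx -1.8848 \cdot 10^{-5}$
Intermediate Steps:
$u{\left(W \right)} = -40 - 8 W$ ($u{\left(W \right)} = - 8 \left(W + 5\right) = - 8 \left(5 + W\right) = -40 - 8 W$)
$H = - \frac{1}{176}$ ($H = \frac{3}{-6 + 58 \left(-4 - 5\right)} = \frac{3}{-6 + 58 \left(-9\right)} = \frac{3}{-6 - 522} = \frac{3}{-528} = 3 \left(- \frac{1}{528}\right) = - \frac{1}{176} \approx -0.0056818$)
$V = -182$ ($V = -6 + \frac{1}{- \frac{1}{176}} = -6 - 176 = -182$)
$\frac{1}{V + \left(\left(\left(Z + u{\left(7 \right)}\right) \left(-4\right) - 31686\right) - 21756\right)} = \frac{1}{-182 - \left(53442 - \left(-46 - 96\right) \left(-4\right)\right)} = \frac{1}{-182 - 52874} = \frac{1}{-53056} = - \frac{1}{53056}$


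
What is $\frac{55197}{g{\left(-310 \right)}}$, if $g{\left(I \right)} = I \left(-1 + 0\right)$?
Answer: $\frac{55197}{310} \approx 178.05$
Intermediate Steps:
$g{\left(I \right)} = - I$ ($g{\left(I \right)} = I \left(-1\right) = - I$)
$\frac{55197}{g{\left(-310 \right)}} = \frac{55197}{\left(-1\right) \left(-310\right)} = \frac{55197}{310}$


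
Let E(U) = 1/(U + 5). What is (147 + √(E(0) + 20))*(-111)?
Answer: -16317 - 111*√505/5 ≈ -16816.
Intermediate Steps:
E(U) = 1/(5 + U)
(147 + √(E(0) + 20))*(-111) = (147 + √(1/(5 + 0) + 20))*(-111) = (147 + √(1/5 + 20))*(-111) = (147 + √(⅕ + 20))*(-111) = (147 + √(101/5))*(-111) = (147 + √505/5)*(-111) = -16317 - 111*√505/5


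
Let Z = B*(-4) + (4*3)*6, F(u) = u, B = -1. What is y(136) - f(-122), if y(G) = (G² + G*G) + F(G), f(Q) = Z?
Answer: 37052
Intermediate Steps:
Z = 76 (Z = -1*(-4) + (4*3)*6 = 4 + 12*6 = 4 + 72 = 76)
f(Q) = 76
y(G) = G + 2*G² (y(G) = (G² + G*G) + G = (G² + G²) + G = 2*G² + G = G + 2*G²)
y(136) - f(-122) = 136*(1 + 2*136) - 1*76 = 136*(1 + 272) - 76 = 136*273 - 76 = 37128 - 76 = 37052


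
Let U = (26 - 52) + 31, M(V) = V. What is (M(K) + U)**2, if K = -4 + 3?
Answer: 16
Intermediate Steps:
K = -1
U = 5 (U = -26 + 31 = 5)
(M(K) + U)**2 = (-1 + 5)**2 = 4**2 = 16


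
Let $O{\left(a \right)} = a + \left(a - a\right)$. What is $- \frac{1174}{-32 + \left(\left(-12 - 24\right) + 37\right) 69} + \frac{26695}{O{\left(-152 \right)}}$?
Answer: $- \frac{61377}{296} \approx -207.35$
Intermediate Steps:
$O{\left(a \right)} = a$ ($O{\left(a \right)} = a + 0 = a$)
$- \frac{1174}{-32 + \left(\left(-12 - 24\right) + 37\right) 69} + \frac{26695}{O{\left(-152 \right)}} = - \frac{1174}{-32 + \left(\left(-12 - 24\right) + 37\right) 69} + \frac{26695}{-152} = - \frac{1174}{-32 + \left(-36 + 37\right) 69} + 26695 \left(- \frac{1}{152}\right) = - \frac{1174}{-32 + 1 \cdot 69} - \frac{1405}{8} = - \frac{1174}{-32 + 69} - \frac{1405}{8} = - \frac{1174}{37} - \frac{1405}{8} = - \frac{61377}{296}$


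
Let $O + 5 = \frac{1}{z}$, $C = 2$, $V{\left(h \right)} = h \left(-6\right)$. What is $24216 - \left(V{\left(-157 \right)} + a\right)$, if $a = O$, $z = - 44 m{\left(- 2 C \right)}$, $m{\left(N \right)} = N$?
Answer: $\frac{4097103}{176} \approx 23279.0$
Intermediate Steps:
$V{\left(h \right)} = - 6 h$
$z = 176$ ($z = - 44 \left(\left(-2\right) 2\right) = \left(-44\right) \left(-4\right) = 176$)
$O = - \frac{879}{176}$ ($O = -5 + \frac{1}{176} = - \frac{879}{176} \approx -4.9943$)
$a = - \frac{879}{176} \approx -4.9943$
$24216 - \left(V{\left(-157 \right)} + a\right) = 24216 - \left(\left(-6\right) \left(-157\right) - \frac{879}{176}\right) = 24216 - \left(942 - \frac{879}{176}\right) = 24216 - \frac{164913}{176} = \frac{4097103}{176}$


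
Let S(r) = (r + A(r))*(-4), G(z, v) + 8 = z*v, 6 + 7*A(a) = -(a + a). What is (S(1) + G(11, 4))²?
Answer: 65536/49 ≈ 1337.5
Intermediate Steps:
A(a) = -6/7 - 2*a/7 (A(a) = -6/7 + (-(a + a))/7 = -6/7 + (-2*a)/7 = -6/7 - 2*a/7)
G(z, v) = -8 + v*z (G(z, v) = -8 + z*v = -8 + v*z)
S(r) = 24/7 - 20*r/7 (S(r) = (r + (-6/7 - 2*r/7))*(-4) = (-6/7 + 5*r/7)*(-4) = 24/7 - 20*r/7)
(S(1) + G(11, 4))² = ((24/7 - 20/7*1) + (-8 + 4*11))² = ((24/7 - 20/7) + (-8 + 44))² = (4/7 + 36)² = (256/7)² = 65536/49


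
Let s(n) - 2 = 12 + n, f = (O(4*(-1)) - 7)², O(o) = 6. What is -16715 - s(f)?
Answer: -16730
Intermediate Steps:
f = 1 (f = (6 - 7)² = (-1)² = 1)
s(n) = 14 + n (s(n) = 2 + (12 + n) = 14 + n)
-16715 - s(f) = -16715 - (14 + 1) = -16715 - 1*15 = -16715 - 15 = -16730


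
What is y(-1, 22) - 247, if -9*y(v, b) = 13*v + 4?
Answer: -246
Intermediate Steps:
y(v, b) = -4/9 - 13*v/9 (y(v, b) = -(13*v + 4)/9 = -(4 + 13*v)/9 = -4/9 - 13*v/9)
y(-1, 22) - 247 = (-4/9 - 13/9*(-1)) - 247 = (-4/9 + 13/9) - 247 = 1 - 247 = -246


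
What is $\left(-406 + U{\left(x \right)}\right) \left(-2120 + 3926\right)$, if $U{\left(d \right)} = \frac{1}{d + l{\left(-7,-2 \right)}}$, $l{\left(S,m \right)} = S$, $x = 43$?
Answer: $- \frac{4399115}{6} \approx -7.3319 \cdot 10^{5}$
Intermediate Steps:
$U{\left(d \right)} = \frac{1}{-7 + d}$ ($U{\left(d \right)} = \frac{1}{d - 7} = \frac{1}{-7 + d}$)
$\left(-406 + U{\left(x \right)}\right) \left(-2120 + 3926\right) = \left(-406 + \frac{1}{-7 + 43}\right) \left(-2120 + 3926\right) = \left(-406 + \frac{1}{36}\right) 1806 = \left(- \frac{14615}{36}\right) 1806 = - \frac{4399115}{6}$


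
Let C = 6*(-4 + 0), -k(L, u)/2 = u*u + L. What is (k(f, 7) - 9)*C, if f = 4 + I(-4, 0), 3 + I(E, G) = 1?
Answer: 2664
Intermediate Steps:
I(E, G) = -2 (I(E, G) = -3 + 1 = -2)
f = 2 (f = 4 - 2 = 2)
k(L, u) = -2*L - 2*u² (k(L, u) = -2*(u*u + L) = -2*(u² + L) = -2*(L + u²) = -2*L - 2*u²)
C = -24 (C = 6*(-4) = -24)
(k(f, 7) - 9)*C = ((-2*2 - 2*7²) - 9)*(-24) = ((-4 - 2*49) - 9)*(-24) = ((-4 - 98) - 9)*(-24) = (-102 - 9)*(-24) = -111*(-24) = 2664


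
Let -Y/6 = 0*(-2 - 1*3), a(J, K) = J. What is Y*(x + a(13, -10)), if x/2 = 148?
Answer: 0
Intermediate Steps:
x = 296 (x = 2*148 = 296)
Y = 0 (Y = -0*(-2 - 1*3) = -0*(-2 - 3) = -0*(-5) = -6*0 = 0)
Y*(x + a(13, -10)) = 0*(296 + 13) = 0*309 = 0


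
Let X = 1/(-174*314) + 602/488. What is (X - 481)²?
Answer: 639171130942640521/2776882294404 ≈ 2.3018e+5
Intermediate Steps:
X = 2055649/1666398 (X = -1/174*1/314 + 602*(1/488) = -1/54636 + 301/244 = 2055649/1666398 ≈ 1.2336)
(X - 481)² = (2055649/1666398 - 481)² = (-799481789/1666398)² = 639171130942640521/2776882294404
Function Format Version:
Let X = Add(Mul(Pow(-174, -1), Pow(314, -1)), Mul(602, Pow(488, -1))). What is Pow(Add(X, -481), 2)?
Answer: Rational(639171130942640521, 2776882294404) ≈ 2.3018e+5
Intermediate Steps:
X = Rational(2055649, 1666398) (X = Add(Mul(Rational(-1, 174), Rational(1, 314)), Mul(602, Rational(1, 488))) = Add(Rational(-1, 54636), Rational(301, 244)) = Rational(2055649, 1666398) ≈ 1.2336)
Pow(Add(X, -481), 2) = Pow(Add(Rational(2055649, 1666398), -481), 2) = Pow(Rational(-799481789, 1666398), 2) = Rational(639171130942640521, 2776882294404)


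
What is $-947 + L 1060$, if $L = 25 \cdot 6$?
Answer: $158053$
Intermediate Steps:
$L = 150$
$-947 + L 1060 = -947 + 150 \cdot 1060 = -947 + 159000 = 158053$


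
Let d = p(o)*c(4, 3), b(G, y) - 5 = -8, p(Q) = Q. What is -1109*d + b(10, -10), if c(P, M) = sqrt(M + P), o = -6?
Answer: -3 + 6654*sqrt(7) ≈ 17602.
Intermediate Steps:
b(G, y) = -3 (b(G, y) = 5 - 8 = -3)
d = -6*sqrt(7) (d = -6*sqrt(3 + 4) = -6*sqrt(7) ≈ -15.875)
-1109*d + b(10, -10) = -(-6654)*sqrt(7) - 3 = 6654*sqrt(7) - 3 = -3 + 6654*sqrt(7)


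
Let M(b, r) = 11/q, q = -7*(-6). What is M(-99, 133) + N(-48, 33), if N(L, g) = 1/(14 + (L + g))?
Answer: -31/42 ≈ -0.73810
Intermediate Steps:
q = 42
N(L, g) = 1/(14 + L + g)
M(b, r) = 11/42
M(-99, 133) + N(-48, 33) = 11/42 + 1/(14 - 48 + 33) = 11/42 + 1/(-1) = 11/42 - 1 = -31/42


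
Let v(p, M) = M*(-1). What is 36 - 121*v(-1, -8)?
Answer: -932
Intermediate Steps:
v(p, M) = -M
36 - 121*v(-1, -8) = 36 - (-121)*(-8) = 36 - 121*8 = 36 - 968 = -932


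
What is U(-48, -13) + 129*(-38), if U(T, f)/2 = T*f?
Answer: -3654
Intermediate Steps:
U(T, f) = 2*T*f (U(T, f) = 2*(T*f) = 2*T*f)
U(-48, -13) + 129*(-38) = 2*(-48)*(-13) + 129*(-38) = 1248 - 4902 = -3654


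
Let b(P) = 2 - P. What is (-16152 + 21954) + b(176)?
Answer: 5628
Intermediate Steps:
(-16152 + 21954) + b(176) = (-16152 + 21954) + (2 - 1*176) = 5802 + (2 - 176) = 5802 - 174 = 5628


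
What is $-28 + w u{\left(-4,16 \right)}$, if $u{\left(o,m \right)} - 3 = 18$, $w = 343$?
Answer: $7175$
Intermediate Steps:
$u{\left(o,m \right)} = 21$ ($u{\left(o,m \right)} = 3 + 18 = 21$)
$-28 + w u{\left(-4,16 \right)} = -28 + 343 \cdot 21 = -28 + 7203 = 7175$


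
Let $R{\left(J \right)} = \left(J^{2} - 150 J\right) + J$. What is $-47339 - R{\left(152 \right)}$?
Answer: $-47795$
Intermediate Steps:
$R{\left(J \right)} = J^{2} - 149 J$
$-47339 - R{\left(152 \right)} = -47339 - 152 \left(-149 + 152\right) = -47339 - 152 \cdot 3 = -47339 - 456 = -47795$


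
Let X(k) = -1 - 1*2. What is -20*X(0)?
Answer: 60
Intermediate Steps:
X(k) = -3 (X(k) = -1 - 2 = -3)
-20*X(0) = -20*(-3) = 60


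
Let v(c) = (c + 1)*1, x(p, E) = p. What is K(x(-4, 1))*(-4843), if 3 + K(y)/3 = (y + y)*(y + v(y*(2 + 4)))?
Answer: -3094677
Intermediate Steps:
v(c) = 1 + c (v(c) = (1 + c)*1 = 1 + c)
K(y) = -9 + 6*y*(1 + 7*y) (K(y) = -9 + 3*((y + y)*(y + (1 + y*(2 + 4)))) = -9 + 3*((2*y)*(y + (1 + y*6))) = -9 + 3*((2*y)*(y + (1 + 6*y))) = -9 + 3*((2*y)*(1 + 7*y)) = -9 + 3*(2*y*(1 + 7*y)) = -9 + 6*y*(1 + 7*y))
K(x(-4, 1))*(-4843) = (-9 + 6*(-4) + 42*(-4)²)*(-4843) = (-9 - 24 + 42*16)*(-4843) = (-9 - 24 + 672)*(-4843) = 639*(-4843) = -3094677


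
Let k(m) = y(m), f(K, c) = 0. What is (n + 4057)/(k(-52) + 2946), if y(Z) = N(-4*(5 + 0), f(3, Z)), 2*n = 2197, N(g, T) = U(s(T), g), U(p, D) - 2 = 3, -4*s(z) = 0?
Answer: 10311/5902 ≈ 1.7470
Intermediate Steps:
s(z) = 0 (s(z) = -¼*0 = 0)
U(p, D) = 5 (U(p, D) = 2 + 3 = 5)
N(g, T) = 5
n = 2197/2 (n = (½)*2197 = 2197/2 ≈ 1098.5)
y(Z) = 5
k(m) = 5
(n + 4057)/(k(-52) + 2946) = (2197/2 + 4057)/(5 + 2946) = (10311/2)/2951 = (10311/2)*(1/2951) = 10311/5902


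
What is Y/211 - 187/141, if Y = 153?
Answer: -17884/29751 ≈ -0.60112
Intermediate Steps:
Y/211 - 187/141 = 153/211 - 187/141 = -17884/29751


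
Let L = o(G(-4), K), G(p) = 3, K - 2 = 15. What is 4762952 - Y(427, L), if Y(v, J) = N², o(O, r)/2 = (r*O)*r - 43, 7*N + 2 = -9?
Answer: 233384527/49 ≈ 4.7630e+6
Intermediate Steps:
K = 17 (K = 2 + 15 = 17)
N = -11/7 (N = -2/7 + (⅐)*(-9) = -2/7 - 9/7 = -11/7 ≈ -1.5714)
o(O, r) = -86 + 2*O*r² (o(O, r) = 2*((r*O)*r - 43) = 2*((O*r)*r - 43) = 2*(O*r² - 43) = 2*(-43 + O*r²) = -86 + 2*O*r²)
L = 1648 (L = -86 + 2*3*17² = -86 + 2*3*289 = -86 + 1734 = 1648)
Y(v, J) = 121/49 (Y(v, J) = (-11/7)² = 121/49)
4762952 - Y(427, L) = 4762952 - 1*121/49 = 4762952 - 121/49 = 233384527/49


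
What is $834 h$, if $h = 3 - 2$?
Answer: $834$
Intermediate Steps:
$h = 1$ ($h = 3 - 2 = 1$)
$834 h = 834 \cdot 1 = 834$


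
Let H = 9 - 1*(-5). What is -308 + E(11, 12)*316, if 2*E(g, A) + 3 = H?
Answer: 1430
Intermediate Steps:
H = 14 (H = 9 + 5 = 14)
E(g, A) = 11/2 (E(g, A) = -3/2 + (½)*14 = -3/2 + 7 = 11/2)
-308 + E(11, 12)*316 = -308 + (11/2)*316 = -308 + 1738 = 1430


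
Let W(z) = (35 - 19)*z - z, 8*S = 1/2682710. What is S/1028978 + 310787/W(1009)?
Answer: 1372658945007505523/66847046796322080 ≈ 20.534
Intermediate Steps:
S = 1/21461680 (S = (⅛)/2682710 = (⅛)*(1/2682710) = 1/21461680 ≈ 4.6595e-8)
W(z) = 15*z (W(z) = 16*z - z = 15*z)
S/1028978 + 310787/W(1009) = (1/21461680)/1028978 + 310787/((15*1009)) = (1/21461680)*(1/1028978) + 310787/15135 = 1/22083596563040 + 310787*(1/15135) = 1/22083596563040 + 310787/15135 = 1372658945007505523/66847046796322080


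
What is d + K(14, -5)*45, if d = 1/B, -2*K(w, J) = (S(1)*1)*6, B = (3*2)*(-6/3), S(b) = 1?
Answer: -1621/12 ≈ -135.08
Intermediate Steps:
B = -12 (B = 6*(-6*⅓) = 6*(-2) = -12)
K(w, J) = -3 (K(w, J) = -1*1*6/2 = -6/2 = -½*6 = -3)
d = -1/12 (d = 1/(-12) = -1/12 ≈ -0.083333)
d + K(14, -5)*45 = -1/12 - 3*45 = -1/12 - 135 = -1621/12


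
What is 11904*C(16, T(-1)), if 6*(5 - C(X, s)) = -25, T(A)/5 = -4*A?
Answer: 109120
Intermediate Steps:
T(A) = -20*A (T(A) = 5*(-4*A) = -20*A)
C(X, s) = 55/6 (C(X, s) = 5 - 1/6*(-25) = 5 + 25/6 = 55/6)
11904*C(16, T(-1)) = 11904*(55/6) = 109120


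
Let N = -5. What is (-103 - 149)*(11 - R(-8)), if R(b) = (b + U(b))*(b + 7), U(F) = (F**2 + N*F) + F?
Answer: -24948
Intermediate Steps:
U(F) = F**2 - 4*F (U(F) = (F**2 - 5*F) + F = F**2 - 4*F)
R(b) = (7 + b)*(b + b*(-4 + b)) (R(b) = (b + b*(-4 + b))*(b + 7) = (b + b*(-4 + b))*(7 + b) = (7 + b)*(b + b*(-4 + b)))
(-103 - 149)*(11 - R(-8)) = (-103 - 149)*(11 - (-8)*(-21 + (-8)**2 + 4*(-8))) = -252*(11 - (-8)*(-21 + 64 - 32)) = -252*(11 - (-8)*11) = -252*(11 - 1*(-88)) = -252*(11 + 88) = -252*99 = -24948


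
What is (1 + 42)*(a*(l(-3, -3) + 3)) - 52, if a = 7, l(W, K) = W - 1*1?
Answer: -353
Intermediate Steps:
l(W, K) = -1 + W (l(W, K) = W - 1 = -1 + W)
(1 + 42)*(a*(l(-3, -3) + 3)) - 52 = (1 + 42)*(7*((-1 - 3) + 3)) - 52 = 43*(7*(-4 + 3)) - 52 = 43*(7*(-1)) - 52 = 43*(-7) - 52 = -301 - 52 = -353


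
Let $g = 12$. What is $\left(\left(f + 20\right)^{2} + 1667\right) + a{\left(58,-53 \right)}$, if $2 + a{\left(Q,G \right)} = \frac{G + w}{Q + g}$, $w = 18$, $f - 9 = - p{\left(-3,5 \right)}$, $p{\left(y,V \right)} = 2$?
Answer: $\frac{4787}{2} \approx 2393.5$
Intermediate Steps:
$f = 7$ ($f = 9 - 2 = 7$)
$a{\left(Q,G \right)} = -2 + \frac{18 + G}{12 + Q}$ ($a{\left(Q,G \right)} = -2 + \frac{G + 18}{Q + 12} = -2 + \frac{18 + G}{12 + Q}$)
$\left(\left(f + 20\right)^{2} + 1667\right) + a{\left(58,-53 \right)} = \left(\left(7 + 20\right)^{2} + 1667\right) + \frac{-6 - 53 - 116}{12 + 58} = \left(27^{2} + 1667\right) + \frac{-6 - 53 - 116}{70} = \left(729 + 1667\right) + \frac{1}{70} \left(-175\right) = 2396 - \frac{5}{2} = \frac{4787}{2}$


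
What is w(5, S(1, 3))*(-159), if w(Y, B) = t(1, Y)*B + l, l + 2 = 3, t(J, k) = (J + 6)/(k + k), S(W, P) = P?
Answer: -4929/10 ≈ -492.90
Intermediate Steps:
t(J, k) = (6 + J)/(2*k) (t(J, k) = (6 + J)/((2*k)) = (6 + J)*(1/(2*k)) = (6 + J)/(2*k))
l = 1 (l = -2 + 3 = 1)
w(Y, B) = 1 + 7*B/(2*Y) (w(Y, B) = ((6 + 1)/(2*Y))*B + 1 = ((½)*7/Y)*B + 1 = (7/(2*Y))*B + 1 = 7*B/(2*Y) + 1 = 1 + 7*B/(2*Y))
w(5, S(1, 3))*(-159) = ((5 + (7/2)*3)/5)*(-159) = ((5 + 21/2)/5)*(-159) = ((⅕)*(31/2))*(-159) = (31/10)*(-159) = -4929/10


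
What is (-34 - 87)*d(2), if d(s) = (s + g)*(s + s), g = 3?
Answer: -2420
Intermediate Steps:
d(s) = 2*s*(3 + s) (d(s) = (s + 3)*(s + s) = (3 + s)*(2*s) = 2*s*(3 + s))
(-34 - 87)*d(2) = (-34 - 87)*(2*2*(3 + 2)) = -242*2*5 = -121*20 = -2420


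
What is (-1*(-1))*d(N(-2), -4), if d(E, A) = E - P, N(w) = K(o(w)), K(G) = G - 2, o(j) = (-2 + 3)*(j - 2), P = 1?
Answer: -7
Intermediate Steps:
o(j) = -2 + j (o(j) = 1*(-2 + j) = -2 + j)
K(G) = -2 + G
N(w) = -4 + w (N(w) = -2 + (-2 + w) = -4 + w)
d(E, A) = -1 + E (d(E, A) = E - 1*1 = E - 1 = -1 + E)
(-1*(-1))*d(N(-2), -4) = (-1*(-1))*(-1 + (-4 - 2)) = 1*(-1 - 6) = 1*(-7) = -7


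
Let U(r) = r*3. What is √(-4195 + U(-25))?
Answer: I*√4270 ≈ 65.345*I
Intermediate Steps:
U(r) = 3*r
√(-4195 + U(-25)) = √(-4195 + 3*(-25)) = √(-4195 - 75) = √(-4270) = I*√4270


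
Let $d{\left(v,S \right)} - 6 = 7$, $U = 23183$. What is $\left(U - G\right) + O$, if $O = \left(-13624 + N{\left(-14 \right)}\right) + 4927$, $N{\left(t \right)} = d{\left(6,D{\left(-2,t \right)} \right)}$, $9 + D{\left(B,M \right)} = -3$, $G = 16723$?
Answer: $-2224$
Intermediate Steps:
$D{\left(B,M \right)} = -12$ ($D{\left(B,M \right)} = -9 - 3 = -12$)
$d{\left(v,S \right)} = 13$ ($d{\left(v,S \right)} = 6 + 7 = 13$)
$N{\left(t \right)} = 13$
$O = -8684$ ($O = \left(-13624 + 13\right) + 4927 = -13611 + 4927 = -8684$)
$\left(U - G\right) + O = \left(23183 - 16723\right) - 8684 = 6460 - 8684 = -2224$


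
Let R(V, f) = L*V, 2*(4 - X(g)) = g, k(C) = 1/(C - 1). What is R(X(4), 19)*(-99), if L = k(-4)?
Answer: 198/5 ≈ 39.600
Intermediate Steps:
k(C) = 1/(-1 + C)
X(g) = 4 - g/2
L = -⅕ (L = 1/(-1 - 4) = 1/(-5) = -⅕ ≈ -0.20000)
R(V, f) = -V/5
R(X(4), 19)*(-99) = -(4 - ½*4)/5*(-99) = -(4 - 2)/5*(-99) = -⅕*2*(-99) = -⅖*(-99) = 198/5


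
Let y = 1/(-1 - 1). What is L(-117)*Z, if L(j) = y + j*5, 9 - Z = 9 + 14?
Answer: 8197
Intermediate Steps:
y = -½ (y = 1/(-2) = -½ ≈ -0.50000)
Z = -14 (Z = 9 - (9 + 14) = 9 - 1*23 = 9 - 23 = -14)
L(j) = -½ + 5*j (L(j) = -½ + j*5 = -½ + 5*j)
L(-117)*Z = (-½ + 5*(-117))*(-14) = (-½ - 585)*(-14) = -1171/2*(-14) = 8197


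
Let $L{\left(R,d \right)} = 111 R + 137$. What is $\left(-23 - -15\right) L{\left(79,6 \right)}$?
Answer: $-71248$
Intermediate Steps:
$L{\left(R,d \right)} = 137 + 111 R$
$\left(-23 - -15\right) L{\left(79,6 \right)} = \left(-23 - -15\right) \left(137 + 111 \cdot 79\right) = \left(-23 + 15\right) \left(137 + 8769\right) = \left(-8\right) 8906 = -71248$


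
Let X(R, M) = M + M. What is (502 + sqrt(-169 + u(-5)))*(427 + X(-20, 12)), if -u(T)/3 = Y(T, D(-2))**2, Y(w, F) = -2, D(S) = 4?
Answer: 226402 + 451*I*sqrt(181) ≈ 2.264e+5 + 6067.6*I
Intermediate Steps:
X(R, M) = 2*M
u(T) = -12 (u(T) = -3*(-2)**2 = -3*4 = -12)
(502 + sqrt(-169 + u(-5)))*(427 + X(-20, 12)) = (502 + sqrt(-169 - 12))*(427 + 2*12) = (502 + sqrt(-181))*(427 + 24) = (502 + I*sqrt(181))*451 = 226402 + 451*I*sqrt(181)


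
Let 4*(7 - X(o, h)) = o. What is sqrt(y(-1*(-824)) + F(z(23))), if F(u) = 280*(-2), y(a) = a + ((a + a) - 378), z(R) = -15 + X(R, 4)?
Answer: sqrt(1534) ≈ 39.166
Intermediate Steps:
X(o, h) = 7 - o/4
z(R) = -8 - R/4 (z(R) = -15 + (7 - R/4) = -8 - R/4)
y(a) = -378 + 3*a (y(a) = a + (2*a - 378) = a + (-378 + 2*a) = -378 + 3*a)
F(u) = -560
sqrt(y(-1*(-824)) + F(z(23))) = sqrt((-378 + 3*(-1*(-824))) - 560) = sqrt((-378 + 3*824) - 560) = sqrt((-378 + 2472) - 560) = sqrt(2094 - 560) = sqrt(1534)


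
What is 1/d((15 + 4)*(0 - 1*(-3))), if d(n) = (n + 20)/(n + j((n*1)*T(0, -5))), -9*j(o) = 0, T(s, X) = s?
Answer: 57/77 ≈ 0.74026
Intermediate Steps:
j(o) = 0 (j(o) = -⅑*0 = 0)
d(n) = (20 + n)/n (d(n) = (n + 20)/(n + 0) = (20 + n)/n)
1/d((15 + 4)*(0 - 1*(-3))) = 1/((20 + (15 + 4)*(0 - 1*(-3)))/(((15 + 4)*(0 - 1*(-3))))) = 1/((20 + 19*(0 + 3))/((19*(0 + 3)))) = 1/((20 + 19*3)/((19*3))) = 1/((20 + 57)/57) = 1/((1/57)*77) = 1/(77/57) = 57/77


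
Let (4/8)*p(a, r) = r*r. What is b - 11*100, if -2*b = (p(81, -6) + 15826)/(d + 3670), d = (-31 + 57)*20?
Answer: -4616949/4190 ≈ -1101.9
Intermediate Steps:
d = 520 (d = 26*20 = 520)
p(a, r) = 2*r² (p(a, r) = 2*(r*r) = 2*r²)
b = -7949/4190 (b = -(2*(-6)² + 15826)/(2*(520 + 3670)) = -(2*36 + 15826)/(2*4190) = -(72 + 15826)/(2*4190) = -7949/4190 ≈ -1.8971)
b - 11*100 = -7949/4190 - 11*100 = -7949/4190 - 1*1100 = -7949/4190 - 1100 = -4616949/4190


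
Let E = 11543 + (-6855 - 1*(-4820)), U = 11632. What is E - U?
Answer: -2124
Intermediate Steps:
E = 9508 (E = 11543 + (-6855 + 4820) = 11543 - 2035 = 9508)
E - U = 9508 - 1*11632 = 9508 - 11632 = -2124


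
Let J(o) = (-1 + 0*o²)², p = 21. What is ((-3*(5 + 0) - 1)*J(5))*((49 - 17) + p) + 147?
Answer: -701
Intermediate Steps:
J(o) = 1 (J(o) = (-1 + 0)² = (-1)² = 1)
((-3*(5 + 0) - 1)*J(5))*((49 - 17) + p) + 147 = ((-3*(5 + 0) - 1)*1)*((49 - 17) + 21) + 147 = ((-3*5 - 1)*1)*(32 + 21) + 147 = ((-15 - 1)*1)*53 + 147 = -16*1*53 + 147 = -16*53 + 147 = -848 + 147 = -701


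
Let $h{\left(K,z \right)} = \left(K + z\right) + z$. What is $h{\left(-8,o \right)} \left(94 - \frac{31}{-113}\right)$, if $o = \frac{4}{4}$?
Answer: $- \frac{63918}{113} \approx -565.65$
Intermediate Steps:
$o = 1$ ($o = 4 \cdot \frac{1}{4} = 1$)
$h{\left(K,z \right)} = K + 2 z$
$h{\left(-8,o \right)} \left(94 - \frac{31}{-113}\right) = \left(-8 + 2 \cdot 1\right) \left(94 - \frac{31}{-113}\right) = \left(-8 + 2\right) \left(94 - - \frac{31}{113}\right) = - 6 \left(94 + \frac{31}{113}\right) = \left(-6\right) \frac{10653}{113} = - \frac{63918}{113}$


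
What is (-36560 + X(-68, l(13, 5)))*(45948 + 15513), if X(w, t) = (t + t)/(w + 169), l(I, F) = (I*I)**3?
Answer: 366372585738/101 ≈ 3.6275e+9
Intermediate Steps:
l(I, F) = I**6 (l(I, F) = (I**2)**3 = I**6)
X(w, t) = 2*t/(169 + w) (X(w, t) = (2*t)/(169 + w) = 2*t/(169 + w))
(-36560 + X(-68, l(13, 5)))*(45948 + 15513) = (-36560 + 2*13**6/(169 - 68))*(45948 + 15513) = (-36560 + 2*4826809/101)*61461 = (-36560 + 2*4826809*(1/101))*61461 = (-36560 + 9653618/101)*61461 = (5961058/101)*61461 = 366372585738/101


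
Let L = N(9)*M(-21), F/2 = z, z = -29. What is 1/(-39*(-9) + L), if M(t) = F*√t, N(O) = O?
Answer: 13/216495 + 58*I*√21/649485 ≈ 6.0048e-5 + 0.00040923*I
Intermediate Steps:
F = -58 (F = 2*(-29) = -58)
M(t) = -58*√t
L = -522*I*√21 (L = 9*(-58*I*√21) = -522*I*√21 ≈ -2392.1*I)
1/(-39*(-9) + L) = 1/(-39*(-9) - 522*I*√21) = 1/(351 - 522*I*√21)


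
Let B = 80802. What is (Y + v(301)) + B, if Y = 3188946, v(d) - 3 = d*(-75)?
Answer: 3247176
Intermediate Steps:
v(d) = 3 - 75*d (v(d) = 3 + d*(-75) = 3 - 75*d)
(Y + v(301)) + B = (3188946 + (3 - 75*301)) + 80802 = (3188946 + (3 - 22575)) + 80802 = (3188946 - 22572) + 80802 = 3166374 + 80802 = 3247176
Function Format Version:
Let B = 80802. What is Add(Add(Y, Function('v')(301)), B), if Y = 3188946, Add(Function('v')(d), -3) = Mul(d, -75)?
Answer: 3247176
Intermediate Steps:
Function('v')(d) = Add(3, Mul(-75, d)) (Function('v')(d) = Add(3, Mul(d, -75)) = Add(3, Mul(-75, d)))
Add(Add(Y, Function('v')(301)), B) = Add(Add(3188946, Add(3, Mul(-75, 301))), 80802) = Add(Add(3188946, Add(3, -22575)), 80802) = Add(Add(3188946, -22572), 80802) = Add(3166374, 80802) = 3247176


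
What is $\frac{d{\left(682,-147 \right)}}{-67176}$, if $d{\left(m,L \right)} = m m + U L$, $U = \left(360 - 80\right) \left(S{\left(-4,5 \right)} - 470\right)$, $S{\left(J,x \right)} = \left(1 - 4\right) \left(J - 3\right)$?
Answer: $- \frac{4736491}{16794} \approx -282.03$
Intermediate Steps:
$S{\left(J,x \right)} = 9 - 3 J$ ($S{\left(J,x \right)} = - 3 \left(-3 + J\right) = 9 - 3 J$)
$U = -125720$ ($U = \left(360 - 80\right) \left(\left(9 - -12\right) - 470\right) = 280 \left(\left(9 + 12\right) - 470\right) = 280 \left(21 - 470\right) = 280 \left(-449\right) = -125720$)
$d{\left(m,L \right)} = m^{2} - 125720 L$ ($d{\left(m,L \right)} = m m - 125720 L = m^{2} - 125720 L$)
$\frac{d{\left(682,-147 \right)}}{-67176} = \frac{682^{2} - -18480840}{-67176} = \left(465124 + 18480840\right) \left(- \frac{1}{67176}\right) = 18945964 \left(- \frac{1}{67176}\right) = - \frac{4736491}{16794}$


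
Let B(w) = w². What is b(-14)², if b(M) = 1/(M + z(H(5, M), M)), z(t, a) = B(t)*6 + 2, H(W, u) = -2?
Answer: 1/144 ≈ 0.0069444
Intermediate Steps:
z(t, a) = 2 + 6*t² (z(t, a) = t²*6 + 2 = 6*t² + 2 = 2 + 6*t²)
b(M) = 1/(26 + M) (b(M) = 1/(M + (2 + 6*(-2)²)) = 1/(M + (2 + 6*4)) = 1/(M + (2 + 24)) = 1/(M + 26) = 1/(26 + M))
b(-14)² = (1/(26 - 14))² = (1/12)² = 1/144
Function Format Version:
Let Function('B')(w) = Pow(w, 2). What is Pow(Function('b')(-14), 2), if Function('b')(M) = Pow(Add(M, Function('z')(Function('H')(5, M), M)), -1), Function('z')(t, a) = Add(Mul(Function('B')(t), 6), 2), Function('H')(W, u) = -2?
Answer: Rational(1, 144) ≈ 0.0069444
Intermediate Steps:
Function('z')(t, a) = Add(2, Mul(6, Pow(t, 2))) (Function('z')(t, a) = Add(Mul(Pow(t, 2), 6), 2) = Add(Mul(6, Pow(t, 2)), 2) = Add(2, Mul(6, Pow(t, 2))))
Function('b')(M) = Pow(Add(26, M), -1) (Function('b')(M) = Pow(Add(M, Add(2, Mul(6, Pow(-2, 2)))), -1) = Pow(Add(M, Add(2, Mul(6, 4))), -1) = Pow(Add(M, Add(2, 24)), -1) = Pow(Add(M, 26), -1) = Pow(Add(26, M), -1))
Pow(Function('b')(-14), 2) = Pow(Pow(Add(26, -14), -1), 2) = Pow(Pow(12, -1), 2) = Pow(Rational(1, 12), 2) = Rational(1, 144)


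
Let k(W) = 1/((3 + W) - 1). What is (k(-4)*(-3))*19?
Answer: 57/2 ≈ 28.500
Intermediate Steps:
k(W) = 1/(2 + W)
(k(-4)*(-3))*19 = (-3/(2 - 4))*19 = (-3/(-2))*19 = -½*(-3)*19 = (3/2)*19 = 57/2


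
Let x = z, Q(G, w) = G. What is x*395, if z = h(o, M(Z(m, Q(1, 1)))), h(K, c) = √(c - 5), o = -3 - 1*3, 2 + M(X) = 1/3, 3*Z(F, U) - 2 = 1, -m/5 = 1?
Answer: 790*I*√15/3 ≈ 1019.9*I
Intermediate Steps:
m = -5 (m = -5*1 = -5)
Z(F, U) = 1 (Z(F, U) = ⅔ + (⅓)*1 = ⅔ + ⅓ = 1)
M(X) = -5/3 (M(X) = -2 + 1/3 = -2 + ⅓ = -5/3)
o = -6 (o = -3 - 3 = -6)
h(K, c) = √(-5 + c)
z = 2*I*√15/3 (z = √(-5 - 5/3) = √(-20/3) = 2*I*√15/3 ≈ 2.582*I)
x = 2*I*√15/3 ≈ 2.582*I
x*395 = (2*I*√15/3)*395 = 790*I*√15/3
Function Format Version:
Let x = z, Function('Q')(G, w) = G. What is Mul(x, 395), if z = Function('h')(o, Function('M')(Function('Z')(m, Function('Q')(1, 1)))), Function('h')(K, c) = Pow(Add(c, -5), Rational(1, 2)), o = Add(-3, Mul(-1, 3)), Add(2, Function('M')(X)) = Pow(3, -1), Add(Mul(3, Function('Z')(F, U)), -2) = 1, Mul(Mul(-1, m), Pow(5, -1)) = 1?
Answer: Mul(Rational(790, 3), I, Pow(15, Rational(1, 2))) ≈ Mul(1019.9, I)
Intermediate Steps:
m = -5 (m = Mul(-5, 1) = -5)
Function('Z')(F, U) = 1 (Function('Z')(F, U) = Add(Rational(2, 3), Mul(Rational(1, 3), 1)) = Add(Rational(2, 3), Rational(1, 3)) = 1)
Function('M')(X) = Rational(-5, 3) (Function('M')(X) = Add(-2, Pow(3, -1)) = Add(-2, Rational(1, 3)) = Rational(-5, 3))
o = -6 (o = Add(-3, -3) = -6)
Function('h')(K, c) = Pow(Add(-5, c), Rational(1, 2))
z = Mul(Rational(2, 3), I, Pow(15, Rational(1, 2))) (z = Pow(Add(-5, Rational(-5, 3)), Rational(1, 2)) = Pow(Rational(-20, 3), Rational(1, 2)) = Mul(Rational(2, 3), I, Pow(15, Rational(1, 2))) ≈ Mul(2.5820, I))
x = Mul(Rational(2, 3), I, Pow(15, Rational(1, 2))) ≈ Mul(2.5820, I)
Mul(x, 395) = Mul(Mul(Rational(2, 3), I, Pow(15, Rational(1, 2))), 395) = Mul(Rational(790, 3), I, Pow(15, Rational(1, 2)))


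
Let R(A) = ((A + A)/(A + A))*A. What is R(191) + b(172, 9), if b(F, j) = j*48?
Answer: 623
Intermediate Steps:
b(F, j) = 48*j
R(A) = A (R(A) = ((2*A)/((2*A)))*A = ((2*A)*(1/(2*A)))*A = 1*A = A)
R(191) + b(172, 9) = 191 + 48*9 = 191 + 432 = 623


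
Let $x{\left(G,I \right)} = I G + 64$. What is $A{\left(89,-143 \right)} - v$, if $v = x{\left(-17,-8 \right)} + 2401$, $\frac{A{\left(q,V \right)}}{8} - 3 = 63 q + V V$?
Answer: $205871$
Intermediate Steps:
$x{\left(G,I \right)} = 64 + G I$ ($x{\left(G,I \right)} = G I + 64 = 64 + G I$)
$A{\left(q,V \right)} = 24 + 8 V^{2} + 504 q$ ($A{\left(q,V \right)} = 24 + 8 \left(63 q + V V\right) = 24 + 8 \left(63 q + V^{2}\right) = 24 + 8 \left(V^{2} + 63 q\right) = 24 + \left(8 V^{2} + 504 q\right) = 24 + 8 V^{2} + 504 q$)
$v = 2601$ ($v = \left(64 - -136\right) + 2401 = \left(64 + 136\right) + 2401 = 200 + 2401 = 2601$)
$A{\left(89,-143 \right)} - v = \left(24 + 8 \left(-143\right)^{2} + 504 \cdot 89\right) - 2601 = \left(24 + 8 \cdot 20449 + 44856\right) - 2601 = \left(24 + 163592 + 44856\right) - 2601 = 208472 - 2601 = 205871$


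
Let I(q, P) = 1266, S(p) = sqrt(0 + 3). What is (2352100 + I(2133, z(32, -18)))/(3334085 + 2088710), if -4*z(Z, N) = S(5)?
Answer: 2353366/5422795 ≈ 0.43398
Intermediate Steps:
S(p) = sqrt(3)
z(Z, N) = -sqrt(3)/4
(2352100 + I(2133, z(32, -18)))/(3334085 + 2088710) = (2352100 + 1266)/(3334085 + 2088710) = 2353366/5422795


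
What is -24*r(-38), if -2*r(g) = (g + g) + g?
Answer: -1368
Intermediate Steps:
r(g) = -3*g/2 (r(g) = -((g + g) + g)/2 = -(2*g + g)/2 = -3*g/2)
-24*r(-38) = -(-36)*(-38) = -24*57 = -1368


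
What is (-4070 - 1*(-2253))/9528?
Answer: -1817/9528 ≈ -0.19070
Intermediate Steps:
(-4070 - 1*(-2253))/9528 = (-4070 + 2253)*(1/9528) = -1817*1/9528 = -1817/9528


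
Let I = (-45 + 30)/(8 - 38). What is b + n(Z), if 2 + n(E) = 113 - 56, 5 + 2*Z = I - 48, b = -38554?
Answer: -38499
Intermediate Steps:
I = ½ (I = -15/(-30) = -15*(-1/30) = ½ ≈ 0.50000)
Z = -105/4 (Z = -5/2 + (½ - 48)/2 = -5/2 + (½)*(-95/2) = -5/2 - 95/4 = -105/4 ≈ -26.250)
n(E) = 55 (n(E) = -2 + (113 - 56) = -2 + 57 = 55)
b + n(Z) = -38554 + 55 = -38499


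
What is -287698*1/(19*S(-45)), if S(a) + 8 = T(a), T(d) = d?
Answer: 15142/53 ≈ 285.70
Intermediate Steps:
S(a) = -8 + a
-287698*1/(19*S(-45)) = -287698*1/(19*(-8 - 45)) = -287698/((-53*19)) = -287698/(-1007) = -287698*(-1/1007) = 15142/53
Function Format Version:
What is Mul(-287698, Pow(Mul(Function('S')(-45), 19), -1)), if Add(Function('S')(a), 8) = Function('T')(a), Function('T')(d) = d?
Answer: Rational(15142, 53) ≈ 285.70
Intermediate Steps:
Function('S')(a) = Add(-8, a)
Mul(-287698, Pow(Mul(Function('S')(-45), 19), -1)) = Mul(-287698, Pow(Mul(Add(-8, -45), 19), -1)) = Mul(-287698, Pow(Mul(-53, 19), -1)) = Mul(-287698, Pow(-1007, -1)) = Mul(-287698, Rational(-1, 1007)) = Rational(15142, 53)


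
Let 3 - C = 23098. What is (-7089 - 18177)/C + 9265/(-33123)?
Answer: 622910543/764975685 ≈ 0.81429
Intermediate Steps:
C = -23095 (C = 3 - 1*23098 = 3 - 23098 = -23095)
(-7089 - 18177)/C + 9265/(-33123) = (-7089 - 18177)/(-23095) + 9265/(-33123) = -25266*(-1/23095) + 9265*(-1/33123) = 25266/23095 - 9265/33123 = 622910543/764975685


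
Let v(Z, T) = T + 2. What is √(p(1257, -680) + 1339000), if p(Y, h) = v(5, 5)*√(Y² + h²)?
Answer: √(1339000 + 7*√2042449) ≈ 1161.5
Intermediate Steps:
v(Z, T) = 2 + T
p(Y, h) = 7*√(Y² + h²) (p(Y, h) = (2 + 5)*√(Y² + h²) = 7*√(Y² + h²))
√(p(1257, -680) + 1339000) = √(7*√(1257² + (-680)²) + 1339000) = √(7*√(1580049 + 462400) + 1339000) = √(7*√2042449 + 1339000) = √(1339000 + 7*√2042449)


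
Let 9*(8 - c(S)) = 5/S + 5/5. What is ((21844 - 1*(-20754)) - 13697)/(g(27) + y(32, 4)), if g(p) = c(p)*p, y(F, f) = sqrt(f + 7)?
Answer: 497328408/3654853 - 2340981*sqrt(11)/3654853 ≈ 133.95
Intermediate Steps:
c(S) = 71/9 - 5/(9*S) (c(S) = 8 - (5/S + 5/5)/9 = 8 - (5/S + 5*(1/5))/9 = 8 - (5/S + 1)/9 = 8 - (1 + 5/S)/9 = 8 + (-1/9 - 5/(9*S)) = 71/9 - 5/(9*S))
y(F, f) = sqrt(7 + f)
g(p) = -5/9 + 71*p/9 (g(p) = ((-5 + 71*p)/(9*p))*p = -5/9 + 71*p/9)
((21844 - 1*(-20754)) - 13697)/(g(27) + y(32, 4)) = ((21844 - 1*(-20754)) - 13697)/((-5/9 + (71/9)*27) + sqrt(7 + 4)) = ((21844 + 20754) - 13697)/((-5/9 + 213) + sqrt(11)) = (42598 - 13697)/(1912/9 + sqrt(11)) = 28901/(1912/9 + sqrt(11))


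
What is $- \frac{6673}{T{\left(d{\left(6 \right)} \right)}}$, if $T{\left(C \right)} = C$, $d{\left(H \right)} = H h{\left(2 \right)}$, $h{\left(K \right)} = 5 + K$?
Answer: $- \frac{6673}{42} \approx -158.88$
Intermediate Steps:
$d{\left(H \right)} = 7 H$ ($d{\left(H \right)} = H \left(5 + 2\right) = H 7 = 7 H$)
$- \frac{6673}{T{\left(d{\left(6 \right)} \right)}} = - \frac{6673}{7 \cdot 6} = - \frac{6673}{42}$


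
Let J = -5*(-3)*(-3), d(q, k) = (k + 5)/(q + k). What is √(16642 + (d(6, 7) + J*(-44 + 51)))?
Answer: √2759419/13 ≈ 127.78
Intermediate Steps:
d(q, k) = (5 + k)/(k + q)
J = -45 (J = 15*(-3) = -45)
√(16642 + (d(6, 7) + J*(-44 + 51))) = √(16642 + ((5 + 7)/(7 + 6) - 45*(-44 + 51))) = √(16642 + (12/13 - 45*7)) = √(16642 + ((1/13)*12 - 315)) = √(16642 + (12/13 - 315)) = √(16642 - 4083/13) = √(212263/13) = √2759419/13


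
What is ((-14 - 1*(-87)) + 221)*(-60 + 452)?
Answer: 115248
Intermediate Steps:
((-14 - 1*(-87)) + 221)*(-60 + 452) = ((-14 + 87) + 221)*392 = (73 + 221)*392 = 294*392 = 115248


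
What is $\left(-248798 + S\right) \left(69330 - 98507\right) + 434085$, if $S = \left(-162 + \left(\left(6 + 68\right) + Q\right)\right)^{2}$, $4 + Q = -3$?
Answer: $6996290906$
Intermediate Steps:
$Q = -7$ ($Q = -4 - 3 = -7$)
$S = 9025$ ($S = \left(-162 + \left(\left(6 + 68\right) - 7\right)\right)^{2} = \left(-162 + \left(74 - 7\right)\right)^{2} = \left(-162 + 67\right)^{2} = \left(-95\right)^{2} = 9025$)
$\left(-248798 + S\right) \left(69330 - 98507\right) + 434085 = \left(-248798 + 9025\right) \left(69330 - 98507\right) + 434085 = \left(-239773\right) \left(-29177\right) + 434085 = 6995856821 + 434085 = 6996290906$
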